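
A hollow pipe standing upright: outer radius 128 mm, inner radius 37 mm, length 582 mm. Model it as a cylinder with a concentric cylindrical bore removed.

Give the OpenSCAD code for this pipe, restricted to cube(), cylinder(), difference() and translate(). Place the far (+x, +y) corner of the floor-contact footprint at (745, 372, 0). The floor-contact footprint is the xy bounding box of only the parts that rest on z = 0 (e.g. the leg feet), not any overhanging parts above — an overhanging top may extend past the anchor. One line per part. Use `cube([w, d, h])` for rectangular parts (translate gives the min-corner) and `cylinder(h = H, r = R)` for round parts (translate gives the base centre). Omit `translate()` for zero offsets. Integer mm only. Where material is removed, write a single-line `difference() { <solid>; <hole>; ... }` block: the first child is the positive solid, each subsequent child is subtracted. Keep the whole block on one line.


difference() { translate([617, 244, 0]) cylinder(h = 582, r = 128); translate([617, 244, 0]) cylinder(h = 582, r = 37); }


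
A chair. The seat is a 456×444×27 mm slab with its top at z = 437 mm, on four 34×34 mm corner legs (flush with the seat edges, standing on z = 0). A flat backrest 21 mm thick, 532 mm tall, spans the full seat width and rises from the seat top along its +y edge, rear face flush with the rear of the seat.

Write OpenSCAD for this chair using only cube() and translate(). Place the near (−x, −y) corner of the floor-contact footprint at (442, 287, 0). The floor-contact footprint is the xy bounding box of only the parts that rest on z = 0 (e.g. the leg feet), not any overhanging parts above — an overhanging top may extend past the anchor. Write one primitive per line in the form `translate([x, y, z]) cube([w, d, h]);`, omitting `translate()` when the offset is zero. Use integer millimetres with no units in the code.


// leg_h = 437 - 27 = 410
translate([442, 287, 410]) cube([456, 444, 27]);
translate([442, 287, 0]) cube([34, 34, 410]);
translate([864, 287, 0]) cube([34, 34, 410]);
translate([442, 697, 0]) cube([34, 34, 410]);
translate([864, 697, 0]) cube([34, 34, 410]);
translate([442, 710, 437]) cube([456, 21, 532]);


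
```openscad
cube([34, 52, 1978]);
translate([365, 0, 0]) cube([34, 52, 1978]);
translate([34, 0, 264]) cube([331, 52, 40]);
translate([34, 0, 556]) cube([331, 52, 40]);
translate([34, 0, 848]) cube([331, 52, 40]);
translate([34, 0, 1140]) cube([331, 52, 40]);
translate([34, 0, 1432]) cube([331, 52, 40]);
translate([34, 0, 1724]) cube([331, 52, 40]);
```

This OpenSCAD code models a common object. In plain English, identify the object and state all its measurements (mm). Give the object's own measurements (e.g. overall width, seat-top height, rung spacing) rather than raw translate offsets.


A straight ladder. Two 34×52 mm vertical rails, 1978 mm tall, stand 399 mm apart (outside-to-outside) with their front faces coplanar on the −y side. 6 rungs, each 52 mm deep and 40 mm tall, span between the inner faces of the rails, front faces flush with the rails. The lowest rung's underside is at z = 264 mm and rungs are spaced 292 mm apart (underside to underside).


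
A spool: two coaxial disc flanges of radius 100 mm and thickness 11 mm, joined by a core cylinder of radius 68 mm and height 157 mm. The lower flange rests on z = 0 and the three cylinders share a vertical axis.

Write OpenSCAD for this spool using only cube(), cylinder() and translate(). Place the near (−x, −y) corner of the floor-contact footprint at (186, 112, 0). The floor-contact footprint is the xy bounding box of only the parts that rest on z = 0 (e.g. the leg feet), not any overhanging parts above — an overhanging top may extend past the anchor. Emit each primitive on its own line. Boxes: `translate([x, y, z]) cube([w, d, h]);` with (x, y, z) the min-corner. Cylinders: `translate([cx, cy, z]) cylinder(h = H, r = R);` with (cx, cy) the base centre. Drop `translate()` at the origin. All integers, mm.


translate([286, 212, 0]) cylinder(h = 11, r = 100);
translate([286, 212, 11]) cylinder(h = 157, r = 68);
translate([286, 212, 168]) cylinder(h = 11, r = 100);


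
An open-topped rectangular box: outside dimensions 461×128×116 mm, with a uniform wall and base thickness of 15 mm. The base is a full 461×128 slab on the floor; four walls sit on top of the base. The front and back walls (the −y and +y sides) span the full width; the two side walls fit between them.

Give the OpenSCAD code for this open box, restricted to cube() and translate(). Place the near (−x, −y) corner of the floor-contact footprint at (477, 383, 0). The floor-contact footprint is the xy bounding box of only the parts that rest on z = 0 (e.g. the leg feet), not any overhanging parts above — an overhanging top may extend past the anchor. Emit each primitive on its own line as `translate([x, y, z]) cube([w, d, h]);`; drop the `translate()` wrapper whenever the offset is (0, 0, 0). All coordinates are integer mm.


translate([477, 383, 0]) cube([461, 128, 15]);
translate([477, 383, 15]) cube([461, 15, 101]);
translate([477, 496, 15]) cube([461, 15, 101]);
translate([477, 398, 15]) cube([15, 98, 101]);
translate([923, 398, 15]) cube([15, 98, 101]);


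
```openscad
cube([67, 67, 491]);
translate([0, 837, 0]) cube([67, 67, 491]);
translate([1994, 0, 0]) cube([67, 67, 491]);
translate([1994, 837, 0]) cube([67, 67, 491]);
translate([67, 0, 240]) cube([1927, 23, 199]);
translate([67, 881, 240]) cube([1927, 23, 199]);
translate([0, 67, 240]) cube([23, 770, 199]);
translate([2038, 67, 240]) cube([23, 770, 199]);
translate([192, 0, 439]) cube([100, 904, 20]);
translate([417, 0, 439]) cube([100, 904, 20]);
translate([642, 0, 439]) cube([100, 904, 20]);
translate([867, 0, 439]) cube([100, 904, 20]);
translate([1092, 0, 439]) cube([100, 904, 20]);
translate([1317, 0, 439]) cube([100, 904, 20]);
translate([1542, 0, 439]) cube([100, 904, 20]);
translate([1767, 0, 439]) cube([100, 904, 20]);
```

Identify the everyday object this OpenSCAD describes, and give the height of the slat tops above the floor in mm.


A bed frame. The slat-top height is 459 mm.

Four posts, four rails, and a row of slats — a bed frame. Slats sit on the rails at z = 240 + 199 = 439; with slat thickness 20, the top is 459 mm.


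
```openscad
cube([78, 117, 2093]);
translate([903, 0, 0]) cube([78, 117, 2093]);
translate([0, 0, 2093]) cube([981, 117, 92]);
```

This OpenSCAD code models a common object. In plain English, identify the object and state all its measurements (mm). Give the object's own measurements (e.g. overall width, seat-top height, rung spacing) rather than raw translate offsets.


A door frame. The clear opening is 825 mm wide and 2093 mm high. Two 78 mm wide jambs, 117 mm deep, stand either side of the opening from the floor to the top of the opening. A 92 mm thick head sits across the top of both jambs, spanning the full outside width of the frame.


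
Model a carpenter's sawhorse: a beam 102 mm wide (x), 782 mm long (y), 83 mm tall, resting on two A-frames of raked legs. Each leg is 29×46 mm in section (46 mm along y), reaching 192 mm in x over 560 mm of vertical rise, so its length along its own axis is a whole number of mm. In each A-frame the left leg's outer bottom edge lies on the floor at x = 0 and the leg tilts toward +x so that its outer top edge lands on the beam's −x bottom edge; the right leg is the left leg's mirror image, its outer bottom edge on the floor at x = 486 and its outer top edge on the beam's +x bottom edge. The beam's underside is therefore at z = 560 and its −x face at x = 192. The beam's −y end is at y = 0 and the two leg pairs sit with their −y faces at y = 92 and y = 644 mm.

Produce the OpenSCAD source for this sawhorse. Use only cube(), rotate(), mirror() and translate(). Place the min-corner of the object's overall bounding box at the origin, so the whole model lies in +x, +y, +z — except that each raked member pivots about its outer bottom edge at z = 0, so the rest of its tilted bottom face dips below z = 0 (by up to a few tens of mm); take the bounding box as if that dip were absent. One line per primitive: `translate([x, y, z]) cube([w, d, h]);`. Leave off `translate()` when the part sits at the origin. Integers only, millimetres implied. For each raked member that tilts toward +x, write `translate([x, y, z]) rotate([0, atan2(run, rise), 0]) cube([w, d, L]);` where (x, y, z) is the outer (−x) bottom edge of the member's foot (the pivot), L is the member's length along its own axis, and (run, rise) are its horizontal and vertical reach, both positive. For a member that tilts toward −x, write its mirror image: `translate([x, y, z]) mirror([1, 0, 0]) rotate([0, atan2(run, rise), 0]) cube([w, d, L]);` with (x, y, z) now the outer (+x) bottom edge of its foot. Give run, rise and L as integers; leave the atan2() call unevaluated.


// leg length = √(192² + 560²) = 592
// right-leg outer foot x = 2·192 + 102 = 486
// beam min-corner = (192, 0, 560)
translate([192, 0, 560]) cube([102, 782, 83]);
translate([0, 92, 0]) rotate([0, atan2(192, 560), 0]) cube([29, 46, 592]);
translate([486, 92, 0]) mirror([1, 0, 0]) rotate([0, atan2(192, 560), 0]) cube([29, 46, 592]);
translate([0, 644, 0]) rotate([0, atan2(192, 560), 0]) cube([29, 46, 592]);
translate([486, 644, 0]) mirror([1, 0, 0]) rotate([0, atan2(192, 560), 0]) cube([29, 46, 592]);


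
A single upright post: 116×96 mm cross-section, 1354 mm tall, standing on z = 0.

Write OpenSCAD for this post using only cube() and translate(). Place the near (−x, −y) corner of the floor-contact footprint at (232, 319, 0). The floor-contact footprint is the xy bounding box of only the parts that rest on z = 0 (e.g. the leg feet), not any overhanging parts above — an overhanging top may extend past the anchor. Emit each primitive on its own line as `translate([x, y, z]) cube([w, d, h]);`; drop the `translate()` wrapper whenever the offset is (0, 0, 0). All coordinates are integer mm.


translate([232, 319, 0]) cube([116, 96, 1354]);


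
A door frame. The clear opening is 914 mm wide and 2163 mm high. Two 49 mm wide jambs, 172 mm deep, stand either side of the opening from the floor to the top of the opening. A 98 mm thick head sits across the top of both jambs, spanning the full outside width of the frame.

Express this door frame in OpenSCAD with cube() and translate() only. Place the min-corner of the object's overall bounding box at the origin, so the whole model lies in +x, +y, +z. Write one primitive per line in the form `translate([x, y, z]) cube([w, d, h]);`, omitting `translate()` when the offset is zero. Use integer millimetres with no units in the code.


cube([49, 172, 2163]);
translate([963, 0, 0]) cube([49, 172, 2163]);
translate([0, 0, 2163]) cube([1012, 172, 98]);


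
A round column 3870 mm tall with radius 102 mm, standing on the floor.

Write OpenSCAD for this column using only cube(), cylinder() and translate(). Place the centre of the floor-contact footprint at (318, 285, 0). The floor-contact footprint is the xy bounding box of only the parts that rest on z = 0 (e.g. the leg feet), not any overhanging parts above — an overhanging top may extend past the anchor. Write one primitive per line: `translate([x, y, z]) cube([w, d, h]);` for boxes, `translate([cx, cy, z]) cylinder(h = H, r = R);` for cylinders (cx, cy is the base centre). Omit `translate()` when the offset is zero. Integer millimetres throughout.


translate([318, 285, 0]) cylinder(h = 3870, r = 102);


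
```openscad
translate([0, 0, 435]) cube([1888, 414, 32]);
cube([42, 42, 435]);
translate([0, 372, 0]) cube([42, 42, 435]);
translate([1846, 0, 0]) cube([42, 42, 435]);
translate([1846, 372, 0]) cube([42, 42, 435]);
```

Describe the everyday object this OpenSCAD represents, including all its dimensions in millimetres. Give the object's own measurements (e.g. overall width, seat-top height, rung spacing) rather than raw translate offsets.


A long wooden bench with a 1888 mm (x) × 414 mm (y) seat, 32 mm thick, its top surface 467 mm above the floor. Four 42 mm square legs at the seat corners, flush with the edges, run from z = 0 to the seat underside.


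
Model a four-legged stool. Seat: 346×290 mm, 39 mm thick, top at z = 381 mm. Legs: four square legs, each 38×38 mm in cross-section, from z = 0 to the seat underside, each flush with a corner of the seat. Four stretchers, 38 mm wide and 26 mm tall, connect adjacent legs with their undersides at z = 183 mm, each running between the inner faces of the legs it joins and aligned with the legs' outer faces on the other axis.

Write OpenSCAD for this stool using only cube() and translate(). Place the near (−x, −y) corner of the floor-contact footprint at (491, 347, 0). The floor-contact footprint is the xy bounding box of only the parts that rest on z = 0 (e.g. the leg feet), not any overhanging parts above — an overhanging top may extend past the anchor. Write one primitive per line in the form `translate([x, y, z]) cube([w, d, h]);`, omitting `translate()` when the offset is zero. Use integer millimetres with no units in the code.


// leg_h = 381 - 39 = 342
// stretcher span = 346 - 2*38 = 270
translate([491, 347, 342]) cube([346, 290, 39]);
translate([491, 347, 0]) cube([38, 38, 342]);
translate([799, 347, 0]) cube([38, 38, 342]);
translate([491, 599, 0]) cube([38, 38, 342]);
translate([799, 599, 0]) cube([38, 38, 342]);
translate([529, 347, 183]) cube([270, 38, 26]);
translate([529, 599, 183]) cube([270, 38, 26]);
translate([491, 385, 183]) cube([38, 214, 26]);
translate([799, 385, 183]) cube([38, 214, 26]);


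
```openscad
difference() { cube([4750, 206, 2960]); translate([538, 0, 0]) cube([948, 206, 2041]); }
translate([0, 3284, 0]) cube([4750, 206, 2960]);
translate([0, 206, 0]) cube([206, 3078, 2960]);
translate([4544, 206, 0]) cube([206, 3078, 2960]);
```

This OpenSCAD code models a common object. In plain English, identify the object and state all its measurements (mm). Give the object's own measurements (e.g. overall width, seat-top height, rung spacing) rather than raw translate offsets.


A single room: four walls, each 2960 mm tall and 206 mm thick, enclosing an outside footprint 4750×3490 mm (x × y), no floor or roof. The front and back walls (−y and +y sides) run the full x-width; the side walls fit between their inner faces. A door opening 948 mm wide and 2041 mm tall is cut through the front wall from the floor up, its −x edge 538 mm from the wall's −x end.


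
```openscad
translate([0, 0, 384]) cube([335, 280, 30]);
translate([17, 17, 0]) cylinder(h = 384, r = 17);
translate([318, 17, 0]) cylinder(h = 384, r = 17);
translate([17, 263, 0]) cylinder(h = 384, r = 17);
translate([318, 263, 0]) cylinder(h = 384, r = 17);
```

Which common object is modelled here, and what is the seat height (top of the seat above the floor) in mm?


A stool. The seat height is 414 mm.

A 335×280×30 slab at z = 384 on four corner cylinders — a stool. The seat top is 384 + 30 = 414 mm.


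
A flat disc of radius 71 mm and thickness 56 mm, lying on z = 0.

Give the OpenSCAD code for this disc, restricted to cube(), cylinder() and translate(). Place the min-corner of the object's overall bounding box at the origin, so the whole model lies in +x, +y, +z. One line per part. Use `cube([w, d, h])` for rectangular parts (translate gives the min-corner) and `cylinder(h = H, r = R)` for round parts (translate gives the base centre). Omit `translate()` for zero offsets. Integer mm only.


translate([71, 71, 0]) cylinder(h = 56, r = 71);


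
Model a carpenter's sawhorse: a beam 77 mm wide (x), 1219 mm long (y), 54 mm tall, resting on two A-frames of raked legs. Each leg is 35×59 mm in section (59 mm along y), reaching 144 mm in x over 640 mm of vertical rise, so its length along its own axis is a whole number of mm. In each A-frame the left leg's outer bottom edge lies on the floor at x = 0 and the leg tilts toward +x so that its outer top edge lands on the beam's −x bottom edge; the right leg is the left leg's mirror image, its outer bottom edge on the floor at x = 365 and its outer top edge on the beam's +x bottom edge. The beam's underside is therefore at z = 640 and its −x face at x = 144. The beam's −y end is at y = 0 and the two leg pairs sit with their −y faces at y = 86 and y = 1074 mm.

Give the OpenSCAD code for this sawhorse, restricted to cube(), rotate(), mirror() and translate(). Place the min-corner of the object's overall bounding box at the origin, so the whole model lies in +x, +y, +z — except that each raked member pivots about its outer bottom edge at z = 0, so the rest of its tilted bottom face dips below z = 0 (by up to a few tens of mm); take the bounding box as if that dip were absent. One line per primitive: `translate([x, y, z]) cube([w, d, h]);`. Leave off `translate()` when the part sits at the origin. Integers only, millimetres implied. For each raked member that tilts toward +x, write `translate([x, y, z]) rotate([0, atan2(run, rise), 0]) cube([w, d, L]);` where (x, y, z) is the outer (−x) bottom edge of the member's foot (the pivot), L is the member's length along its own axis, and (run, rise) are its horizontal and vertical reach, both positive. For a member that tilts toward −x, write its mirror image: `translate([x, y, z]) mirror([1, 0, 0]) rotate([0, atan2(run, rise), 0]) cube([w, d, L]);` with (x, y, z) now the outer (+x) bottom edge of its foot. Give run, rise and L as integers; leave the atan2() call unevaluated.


// leg length = √(144² + 640²) = 656
// right-leg outer foot x = 2·144 + 77 = 365
// beam min-corner = (144, 0, 640)
translate([144, 0, 640]) cube([77, 1219, 54]);
translate([0, 86, 0]) rotate([0, atan2(144, 640), 0]) cube([35, 59, 656]);
translate([365, 86, 0]) mirror([1, 0, 0]) rotate([0, atan2(144, 640), 0]) cube([35, 59, 656]);
translate([0, 1074, 0]) rotate([0, atan2(144, 640), 0]) cube([35, 59, 656]);
translate([365, 1074, 0]) mirror([1, 0, 0]) rotate([0, atan2(144, 640), 0]) cube([35, 59, 656]);


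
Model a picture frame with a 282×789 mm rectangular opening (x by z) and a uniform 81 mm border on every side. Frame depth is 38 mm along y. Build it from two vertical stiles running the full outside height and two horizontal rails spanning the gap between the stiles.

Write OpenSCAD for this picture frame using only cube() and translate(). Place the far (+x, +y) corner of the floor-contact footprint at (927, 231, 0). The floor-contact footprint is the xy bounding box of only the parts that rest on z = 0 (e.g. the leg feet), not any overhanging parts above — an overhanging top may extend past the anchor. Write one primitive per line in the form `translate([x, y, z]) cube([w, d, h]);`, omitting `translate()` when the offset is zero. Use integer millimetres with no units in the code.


translate([483, 193, 0]) cube([81, 38, 951]);
translate([846, 193, 0]) cube([81, 38, 951]);
translate([564, 193, 0]) cube([282, 38, 81]);
translate([564, 193, 870]) cube([282, 38, 81]);


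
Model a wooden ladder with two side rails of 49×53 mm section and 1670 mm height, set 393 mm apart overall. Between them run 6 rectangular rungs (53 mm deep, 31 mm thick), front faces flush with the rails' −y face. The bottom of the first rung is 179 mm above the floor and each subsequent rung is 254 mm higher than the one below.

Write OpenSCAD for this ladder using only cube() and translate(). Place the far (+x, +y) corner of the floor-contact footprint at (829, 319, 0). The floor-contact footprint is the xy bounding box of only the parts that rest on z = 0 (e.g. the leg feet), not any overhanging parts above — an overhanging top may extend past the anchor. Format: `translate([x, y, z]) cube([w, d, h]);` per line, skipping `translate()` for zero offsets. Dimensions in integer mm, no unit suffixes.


translate([436, 266, 0]) cube([49, 53, 1670]);
translate([780, 266, 0]) cube([49, 53, 1670]);
translate([485, 266, 179]) cube([295, 53, 31]);
translate([485, 266, 433]) cube([295, 53, 31]);
translate([485, 266, 687]) cube([295, 53, 31]);
translate([485, 266, 941]) cube([295, 53, 31]);
translate([485, 266, 1195]) cube([295, 53, 31]);
translate([485, 266, 1449]) cube([295, 53, 31]);


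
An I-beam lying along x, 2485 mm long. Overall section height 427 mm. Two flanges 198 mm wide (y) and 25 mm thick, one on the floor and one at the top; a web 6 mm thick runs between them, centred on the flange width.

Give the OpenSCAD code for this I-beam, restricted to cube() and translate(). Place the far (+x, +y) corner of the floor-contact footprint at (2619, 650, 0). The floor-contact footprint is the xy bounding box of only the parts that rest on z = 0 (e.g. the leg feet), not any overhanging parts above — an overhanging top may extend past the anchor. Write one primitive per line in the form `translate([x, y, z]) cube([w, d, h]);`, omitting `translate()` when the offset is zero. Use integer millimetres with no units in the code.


translate([134, 452, 0]) cube([2485, 198, 25]);
translate([134, 548, 25]) cube([2485, 6, 377]);
translate([134, 452, 402]) cube([2485, 198, 25]);


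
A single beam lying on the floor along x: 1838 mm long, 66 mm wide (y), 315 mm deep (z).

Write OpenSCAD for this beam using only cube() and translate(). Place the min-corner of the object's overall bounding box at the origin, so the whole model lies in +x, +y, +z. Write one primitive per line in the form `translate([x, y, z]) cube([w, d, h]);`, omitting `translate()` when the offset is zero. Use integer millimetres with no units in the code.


cube([1838, 66, 315]);


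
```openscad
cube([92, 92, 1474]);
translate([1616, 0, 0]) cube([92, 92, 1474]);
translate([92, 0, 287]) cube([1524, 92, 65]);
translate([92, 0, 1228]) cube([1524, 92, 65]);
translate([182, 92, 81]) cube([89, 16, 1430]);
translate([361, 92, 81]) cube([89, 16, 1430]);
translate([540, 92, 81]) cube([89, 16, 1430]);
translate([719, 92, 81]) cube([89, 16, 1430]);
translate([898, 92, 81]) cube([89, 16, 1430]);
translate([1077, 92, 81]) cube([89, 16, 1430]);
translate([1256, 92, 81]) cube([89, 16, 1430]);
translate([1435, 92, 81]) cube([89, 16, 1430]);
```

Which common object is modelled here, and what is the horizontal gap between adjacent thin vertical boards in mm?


A fence section. The picket gap is 90 mm.

Two posts, two rails, 8 pickets — a fence section. Span 1524 mm holds 8 pickets of 89 mm with 9 equal gaps: ⌊(1524 − 8·89) / 9⌋ = 90 mm.


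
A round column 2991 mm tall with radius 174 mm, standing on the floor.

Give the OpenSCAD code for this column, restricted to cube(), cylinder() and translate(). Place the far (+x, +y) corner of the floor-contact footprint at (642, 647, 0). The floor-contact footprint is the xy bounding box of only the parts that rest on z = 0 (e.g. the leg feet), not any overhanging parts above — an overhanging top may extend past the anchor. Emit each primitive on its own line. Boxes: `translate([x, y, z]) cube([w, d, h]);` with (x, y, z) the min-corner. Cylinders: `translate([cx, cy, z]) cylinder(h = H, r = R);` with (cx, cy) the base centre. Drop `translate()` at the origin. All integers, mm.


translate([468, 473, 0]) cylinder(h = 2991, r = 174);


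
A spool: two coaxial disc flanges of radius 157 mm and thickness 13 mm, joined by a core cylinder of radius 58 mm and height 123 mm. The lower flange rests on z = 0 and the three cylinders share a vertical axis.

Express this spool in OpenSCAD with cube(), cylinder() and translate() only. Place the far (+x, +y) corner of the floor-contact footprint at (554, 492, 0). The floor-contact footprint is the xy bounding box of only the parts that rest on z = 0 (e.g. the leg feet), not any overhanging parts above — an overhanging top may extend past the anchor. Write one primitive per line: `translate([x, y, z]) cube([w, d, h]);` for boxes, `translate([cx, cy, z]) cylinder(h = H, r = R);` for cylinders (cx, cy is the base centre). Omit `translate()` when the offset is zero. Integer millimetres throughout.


translate([397, 335, 0]) cylinder(h = 13, r = 157);
translate([397, 335, 13]) cylinder(h = 123, r = 58);
translate([397, 335, 136]) cylinder(h = 13, r = 157);


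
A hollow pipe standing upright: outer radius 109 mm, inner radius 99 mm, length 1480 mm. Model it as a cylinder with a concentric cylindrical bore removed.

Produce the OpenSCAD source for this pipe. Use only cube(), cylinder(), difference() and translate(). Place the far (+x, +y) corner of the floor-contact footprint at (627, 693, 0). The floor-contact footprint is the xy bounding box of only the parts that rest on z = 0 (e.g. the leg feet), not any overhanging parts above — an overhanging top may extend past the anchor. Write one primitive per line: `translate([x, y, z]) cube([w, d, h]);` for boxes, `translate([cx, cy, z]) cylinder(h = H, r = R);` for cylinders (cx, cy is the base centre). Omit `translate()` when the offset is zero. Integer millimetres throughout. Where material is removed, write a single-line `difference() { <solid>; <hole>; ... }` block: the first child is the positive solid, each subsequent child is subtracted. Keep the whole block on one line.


difference() { translate([518, 584, 0]) cylinder(h = 1480, r = 109); translate([518, 584, 0]) cylinder(h = 1480, r = 99); }


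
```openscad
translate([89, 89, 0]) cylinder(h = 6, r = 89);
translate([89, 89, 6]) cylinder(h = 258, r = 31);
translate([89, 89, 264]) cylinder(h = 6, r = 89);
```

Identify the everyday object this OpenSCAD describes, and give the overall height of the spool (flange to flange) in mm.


A spool. The overall height is 270 mm.

Three coaxial cylinders, large–small–large — a spool. Two 6 mm flanges and a 258 mm core give 6 + 258 + 6 = 270 mm.


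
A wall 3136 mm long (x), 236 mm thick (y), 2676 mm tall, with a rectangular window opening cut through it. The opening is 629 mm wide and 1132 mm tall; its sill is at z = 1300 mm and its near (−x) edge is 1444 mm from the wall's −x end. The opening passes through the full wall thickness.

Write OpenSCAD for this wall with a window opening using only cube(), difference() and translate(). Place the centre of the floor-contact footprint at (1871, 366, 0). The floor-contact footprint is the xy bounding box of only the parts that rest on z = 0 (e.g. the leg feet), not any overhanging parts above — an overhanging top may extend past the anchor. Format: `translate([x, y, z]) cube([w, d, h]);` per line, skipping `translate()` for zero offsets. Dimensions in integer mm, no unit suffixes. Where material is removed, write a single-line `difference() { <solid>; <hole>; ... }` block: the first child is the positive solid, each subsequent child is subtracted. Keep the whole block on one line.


difference() { translate([303, 248, 0]) cube([3136, 236, 2676]); translate([1747, 248, 1300]) cube([629, 236, 1132]); }


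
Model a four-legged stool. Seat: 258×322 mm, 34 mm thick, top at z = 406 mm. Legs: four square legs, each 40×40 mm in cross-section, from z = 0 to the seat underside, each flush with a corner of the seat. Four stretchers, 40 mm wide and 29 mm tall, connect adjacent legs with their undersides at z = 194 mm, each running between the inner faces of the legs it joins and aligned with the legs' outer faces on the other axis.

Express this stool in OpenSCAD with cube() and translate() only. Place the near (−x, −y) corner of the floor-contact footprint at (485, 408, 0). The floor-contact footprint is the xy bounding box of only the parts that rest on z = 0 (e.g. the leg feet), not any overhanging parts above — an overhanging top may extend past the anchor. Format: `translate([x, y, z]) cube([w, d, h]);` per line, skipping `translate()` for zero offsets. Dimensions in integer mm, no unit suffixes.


translate([485, 408, 372]) cube([258, 322, 34]);
translate([485, 408, 0]) cube([40, 40, 372]);
translate([703, 408, 0]) cube([40, 40, 372]);
translate([485, 690, 0]) cube([40, 40, 372]);
translate([703, 690, 0]) cube([40, 40, 372]);
translate([525, 408, 194]) cube([178, 40, 29]);
translate([525, 690, 194]) cube([178, 40, 29]);
translate([485, 448, 194]) cube([40, 242, 29]);
translate([703, 448, 194]) cube([40, 242, 29]);


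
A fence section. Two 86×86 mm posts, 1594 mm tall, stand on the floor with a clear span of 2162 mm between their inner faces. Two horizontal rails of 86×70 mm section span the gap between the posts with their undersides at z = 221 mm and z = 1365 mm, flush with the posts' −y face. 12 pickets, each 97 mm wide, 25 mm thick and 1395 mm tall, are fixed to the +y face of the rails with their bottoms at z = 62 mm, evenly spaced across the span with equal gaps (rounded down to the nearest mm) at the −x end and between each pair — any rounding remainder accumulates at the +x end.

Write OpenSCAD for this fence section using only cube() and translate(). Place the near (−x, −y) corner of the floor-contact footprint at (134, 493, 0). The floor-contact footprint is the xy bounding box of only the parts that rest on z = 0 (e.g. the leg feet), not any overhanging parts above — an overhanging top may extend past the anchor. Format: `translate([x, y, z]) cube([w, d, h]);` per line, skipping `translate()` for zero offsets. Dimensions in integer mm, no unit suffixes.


translate([134, 493, 0]) cube([86, 86, 1594]);
translate([2382, 493, 0]) cube([86, 86, 1594]);
translate([220, 493, 221]) cube([2162, 86, 70]);
translate([220, 493, 1365]) cube([2162, 86, 70]);
translate([296, 579, 62]) cube([97, 25, 1395]);
translate([469, 579, 62]) cube([97, 25, 1395]);
translate([642, 579, 62]) cube([97, 25, 1395]);
translate([815, 579, 62]) cube([97, 25, 1395]);
translate([988, 579, 62]) cube([97, 25, 1395]);
translate([1161, 579, 62]) cube([97, 25, 1395]);
translate([1334, 579, 62]) cube([97, 25, 1395]);
translate([1507, 579, 62]) cube([97, 25, 1395]);
translate([1680, 579, 62]) cube([97, 25, 1395]);
translate([1853, 579, 62]) cube([97, 25, 1395]);
translate([2026, 579, 62]) cube([97, 25, 1395]);
translate([2199, 579, 62]) cube([97, 25, 1395]);


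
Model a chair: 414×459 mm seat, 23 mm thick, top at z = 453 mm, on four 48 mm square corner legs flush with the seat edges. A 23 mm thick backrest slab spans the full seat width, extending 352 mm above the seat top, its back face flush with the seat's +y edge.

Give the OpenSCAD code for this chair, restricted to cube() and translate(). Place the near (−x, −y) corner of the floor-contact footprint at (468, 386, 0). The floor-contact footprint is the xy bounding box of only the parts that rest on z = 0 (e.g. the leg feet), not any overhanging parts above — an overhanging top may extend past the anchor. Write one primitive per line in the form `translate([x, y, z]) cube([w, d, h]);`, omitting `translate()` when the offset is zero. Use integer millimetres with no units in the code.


translate([468, 386, 430]) cube([414, 459, 23]);
translate([468, 386, 0]) cube([48, 48, 430]);
translate([834, 386, 0]) cube([48, 48, 430]);
translate([468, 797, 0]) cube([48, 48, 430]);
translate([834, 797, 0]) cube([48, 48, 430]);
translate([468, 822, 453]) cube([414, 23, 352]);


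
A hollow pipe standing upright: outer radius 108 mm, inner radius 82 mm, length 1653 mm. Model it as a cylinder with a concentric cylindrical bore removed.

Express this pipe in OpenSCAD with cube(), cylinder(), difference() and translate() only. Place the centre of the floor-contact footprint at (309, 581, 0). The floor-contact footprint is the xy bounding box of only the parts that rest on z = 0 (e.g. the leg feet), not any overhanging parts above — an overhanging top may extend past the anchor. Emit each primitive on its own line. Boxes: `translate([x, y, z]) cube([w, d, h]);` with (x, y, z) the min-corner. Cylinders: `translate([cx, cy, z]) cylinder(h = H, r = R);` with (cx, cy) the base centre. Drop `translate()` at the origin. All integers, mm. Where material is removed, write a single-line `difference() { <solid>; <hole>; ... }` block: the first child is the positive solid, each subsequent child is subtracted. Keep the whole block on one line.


difference() { translate([309, 581, 0]) cylinder(h = 1653, r = 108); translate([309, 581, 0]) cylinder(h = 1653, r = 82); }


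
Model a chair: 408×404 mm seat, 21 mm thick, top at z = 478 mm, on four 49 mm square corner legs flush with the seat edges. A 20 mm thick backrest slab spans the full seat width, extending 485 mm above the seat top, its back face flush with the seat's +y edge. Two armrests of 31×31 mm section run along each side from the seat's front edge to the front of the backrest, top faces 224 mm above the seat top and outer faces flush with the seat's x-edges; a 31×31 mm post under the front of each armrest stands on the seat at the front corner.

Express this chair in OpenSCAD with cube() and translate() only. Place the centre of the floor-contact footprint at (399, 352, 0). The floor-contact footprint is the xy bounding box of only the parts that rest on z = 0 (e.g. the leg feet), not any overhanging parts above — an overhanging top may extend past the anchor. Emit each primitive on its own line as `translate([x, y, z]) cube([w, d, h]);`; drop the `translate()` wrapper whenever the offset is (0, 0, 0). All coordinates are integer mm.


translate([195, 150, 457]) cube([408, 404, 21]);
translate([195, 150, 0]) cube([49, 49, 457]);
translate([554, 150, 0]) cube([49, 49, 457]);
translate([195, 505, 0]) cube([49, 49, 457]);
translate([554, 505, 0]) cube([49, 49, 457]);
translate([195, 534, 478]) cube([408, 20, 485]);
translate([195, 150, 671]) cube([31, 384, 31]);
translate([572, 150, 671]) cube([31, 384, 31]);
translate([195, 150, 478]) cube([31, 31, 193]);
translate([572, 150, 478]) cube([31, 31, 193]);


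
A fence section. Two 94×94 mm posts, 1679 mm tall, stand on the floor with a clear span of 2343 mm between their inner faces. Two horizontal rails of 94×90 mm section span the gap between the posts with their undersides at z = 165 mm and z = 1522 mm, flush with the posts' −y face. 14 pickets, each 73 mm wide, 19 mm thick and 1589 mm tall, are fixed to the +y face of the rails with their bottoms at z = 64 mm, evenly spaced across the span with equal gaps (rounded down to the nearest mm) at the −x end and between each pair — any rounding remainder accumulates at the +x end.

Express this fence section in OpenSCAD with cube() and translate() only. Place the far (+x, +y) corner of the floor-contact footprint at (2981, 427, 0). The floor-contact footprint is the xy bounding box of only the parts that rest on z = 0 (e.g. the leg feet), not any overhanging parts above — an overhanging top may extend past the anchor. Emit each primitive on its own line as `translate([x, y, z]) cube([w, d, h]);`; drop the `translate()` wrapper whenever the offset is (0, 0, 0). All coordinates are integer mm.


translate([450, 333, 0]) cube([94, 94, 1679]);
translate([2887, 333, 0]) cube([94, 94, 1679]);
translate([544, 333, 165]) cube([2343, 94, 90]);
translate([544, 333, 1522]) cube([2343, 94, 90]);
translate([632, 427, 64]) cube([73, 19, 1589]);
translate([793, 427, 64]) cube([73, 19, 1589]);
translate([954, 427, 64]) cube([73, 19, 1589]);
translate([1115, 427, 64]) cube([73, 19, 1589]);
translate([1276, 427, 64]) cube([73, 19, 1589]);
translate([1437, 427, 64]) cube([73, 19, 1589]);
translate([1598, 427, 64]) cube([73, 19, 1589]);
translate([1759, 427, 64]) cube([73, 19, 1589]);
translate([1920, 427, 64]) cube([73, 19, 1589]);
translate([2081, 427, 64]) cube([73, 19, 1589]);
translate([2242, 427, 64]) cube([73, 19, 1589]);
translate([2403, 427, 64]) cube([73, 19, 1589]);
translate([2564, 427, 64]) cube([73, 19, 1589]);
translate([2725, 427, 64]) cube([73, 19, 1589]);


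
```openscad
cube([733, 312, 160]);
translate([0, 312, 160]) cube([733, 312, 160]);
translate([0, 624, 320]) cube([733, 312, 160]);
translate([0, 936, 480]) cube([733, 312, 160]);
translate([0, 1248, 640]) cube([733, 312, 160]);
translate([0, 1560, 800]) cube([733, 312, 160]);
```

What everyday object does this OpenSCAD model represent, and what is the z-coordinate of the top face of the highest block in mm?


A staircase. The total rise is 960 mm.

6 identical blocks, each offset up and back from the previous — a staircase. Each step is 160 mm tall and there are 6 of them, so the total rise is 6 × 160 = 960 mm.


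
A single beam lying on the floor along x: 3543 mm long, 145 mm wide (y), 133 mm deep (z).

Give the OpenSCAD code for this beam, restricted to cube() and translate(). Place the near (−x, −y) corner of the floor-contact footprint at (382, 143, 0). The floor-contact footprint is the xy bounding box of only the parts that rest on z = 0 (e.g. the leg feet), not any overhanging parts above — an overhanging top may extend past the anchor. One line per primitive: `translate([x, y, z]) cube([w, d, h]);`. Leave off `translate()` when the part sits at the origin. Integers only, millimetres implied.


translate([382, 143, 0]) cube([3543, 145, 133]);


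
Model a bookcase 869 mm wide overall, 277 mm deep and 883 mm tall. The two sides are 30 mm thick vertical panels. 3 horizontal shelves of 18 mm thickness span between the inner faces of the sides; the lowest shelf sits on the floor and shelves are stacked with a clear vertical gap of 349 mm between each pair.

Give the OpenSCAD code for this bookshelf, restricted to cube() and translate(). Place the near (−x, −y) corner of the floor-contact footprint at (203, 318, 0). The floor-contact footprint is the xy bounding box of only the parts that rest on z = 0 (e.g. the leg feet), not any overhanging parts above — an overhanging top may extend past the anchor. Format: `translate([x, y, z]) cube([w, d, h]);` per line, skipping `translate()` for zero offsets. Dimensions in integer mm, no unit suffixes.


translate([203, 318, 0]) cube([30, 277, 883]);
translate([1042, 318, 0]) cube([30, 277, 883]);
translate([233, 318, 0]) cube([809, 277, 18]);
translate([233, 318, 367]) cube([809, 277, 18]);
translate([233, 318, 734]) cube([809, 277, 18]);


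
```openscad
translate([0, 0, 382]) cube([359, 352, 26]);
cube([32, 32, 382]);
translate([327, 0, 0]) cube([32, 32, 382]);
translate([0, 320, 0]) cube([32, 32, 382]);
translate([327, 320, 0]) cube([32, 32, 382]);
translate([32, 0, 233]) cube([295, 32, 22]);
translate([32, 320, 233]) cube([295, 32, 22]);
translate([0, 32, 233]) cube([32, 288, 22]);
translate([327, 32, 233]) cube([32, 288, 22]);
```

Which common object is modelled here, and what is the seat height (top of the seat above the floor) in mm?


A stool. The seat height is 408 mm.

A 359×352×26 slab at z = 382 on four corner posts — a stool. The seat top is 382 + 26 = 408 mm.


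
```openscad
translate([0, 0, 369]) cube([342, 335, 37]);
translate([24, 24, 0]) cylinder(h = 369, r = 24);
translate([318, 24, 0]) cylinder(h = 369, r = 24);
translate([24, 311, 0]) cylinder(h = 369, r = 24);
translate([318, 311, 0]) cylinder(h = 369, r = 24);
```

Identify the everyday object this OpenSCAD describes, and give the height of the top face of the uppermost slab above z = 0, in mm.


A stool. The seat height is 406 mm.

A 342×335×37 slab at z = 369 on four corner cylinders — a stool. The seat top is 369 + 37 = 406 mm.


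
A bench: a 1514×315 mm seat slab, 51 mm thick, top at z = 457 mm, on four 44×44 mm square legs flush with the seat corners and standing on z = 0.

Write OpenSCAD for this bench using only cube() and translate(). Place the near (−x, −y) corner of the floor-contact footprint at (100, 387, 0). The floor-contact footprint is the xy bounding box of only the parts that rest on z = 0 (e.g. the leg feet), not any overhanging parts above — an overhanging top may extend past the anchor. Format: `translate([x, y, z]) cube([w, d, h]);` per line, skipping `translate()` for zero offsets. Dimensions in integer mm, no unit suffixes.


translate([100, 387, 406]) cube([1514, 315, 51]);
translate([100, 387, 0]) cube([44, 44, 406]);
translate([100, 658, 0]) cube([44, 44, 406]);
translate([1570, 387, 0]) cube([44, 44, 406]);
translate([1570, 658, 0]) cube([44, 44, 406]);


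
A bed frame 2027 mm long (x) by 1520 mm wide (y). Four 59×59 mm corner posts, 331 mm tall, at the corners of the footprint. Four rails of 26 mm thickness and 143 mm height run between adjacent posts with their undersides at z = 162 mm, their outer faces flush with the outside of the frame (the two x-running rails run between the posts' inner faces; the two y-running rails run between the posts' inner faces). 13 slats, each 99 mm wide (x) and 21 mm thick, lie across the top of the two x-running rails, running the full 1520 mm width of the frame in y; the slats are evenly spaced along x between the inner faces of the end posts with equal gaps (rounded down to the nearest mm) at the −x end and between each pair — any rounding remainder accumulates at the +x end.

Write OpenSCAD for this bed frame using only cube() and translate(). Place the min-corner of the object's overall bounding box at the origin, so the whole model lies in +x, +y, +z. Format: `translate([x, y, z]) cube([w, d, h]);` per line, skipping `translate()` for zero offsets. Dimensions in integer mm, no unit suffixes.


cube([59, 59, 331]);
translate([0, 1461, 0]) cube([59, 59, 331]);
translate([1968, 0, 0]) cube([59, 59, 331]);
translate([1968, 1461, 0]) cube([59, 59, 331]);
translate([59, 0, 162]) cube([1909, 26, 143]);
translate([59, 1494, 162]) cube([1909, 26, 143]);
translate([0, 59, 162]) cube([26, 1402, 143]);
translate([2001, 59, 162]) cube([26, 1402, 143]);
translate([103, 0, 305]) cube([99, 1520, 21]);
translate([246, 0, 305]) cube([99, 1520, 21]);
translate([389, 0, 305]) cube([99, 1520, 21]);
translate([532, 0, 305]) cube([99, 1520, 21]);
translate([675, 0, 305]) cube([99, 1520, 21]);
translate([818, 0, 305]) cube([99, 1520, 21]);
translate([961, 0, 305]) cube([99, 1520, 21]);
translate([1104, 0, 305]) cube([99, 1520, 21]);
translate([1247, 0, 305]) cube([99, 1520, 21]);
translate([1390, 0, 305]) cube([99, 1520, 21]);
translate([1533, 0, 305]) cube([99, 1520, 21]);
translate([1676, 0, 305]) cube([99, 1520, 21]);
translate([1819, 0, 305]) cube([99, 1520, 21]);
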